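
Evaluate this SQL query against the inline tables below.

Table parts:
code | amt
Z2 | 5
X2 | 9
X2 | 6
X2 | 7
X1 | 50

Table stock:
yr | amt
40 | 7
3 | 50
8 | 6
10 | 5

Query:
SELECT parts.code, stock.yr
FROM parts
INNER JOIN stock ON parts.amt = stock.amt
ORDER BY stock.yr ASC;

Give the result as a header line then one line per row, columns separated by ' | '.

== RESULT ==
parts.code | stock.yr
X1 | 3
X2 | 8
Z2 | 10
X2 | 40

Derivation:
After JOIN stock (4 rows):
parts.code | parts.amt | stock.yr | stock.amt
Z2 | 5 | 10 | 5
X2 | 6 | 8 | 6
X2 | 7 | 40 | 7
X1 | 50 | 3 | 50
After SELECT (4 rows):
parts.code | stock.yr
Z2 | 10
X2 | 8
X2 | 40
X1 | 3
After ORDER BY (4 rows):
parts.code | stock.yr
X1 | 3
X2 | 8
Z2 | 10
X2 | 40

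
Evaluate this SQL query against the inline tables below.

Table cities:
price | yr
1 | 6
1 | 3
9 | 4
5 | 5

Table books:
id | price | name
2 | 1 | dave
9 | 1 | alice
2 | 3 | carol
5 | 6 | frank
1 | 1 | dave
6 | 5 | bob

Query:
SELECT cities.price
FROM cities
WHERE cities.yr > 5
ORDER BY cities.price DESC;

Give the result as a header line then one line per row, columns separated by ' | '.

== RESULT ==
cities.price
1

Derivation:
After WHERE (1 rows):
cities.price | cities.yr
1 | 6
After SELECT (1 rows):
cities.price
1
After ORDER BY (1 rows):
cities.price
1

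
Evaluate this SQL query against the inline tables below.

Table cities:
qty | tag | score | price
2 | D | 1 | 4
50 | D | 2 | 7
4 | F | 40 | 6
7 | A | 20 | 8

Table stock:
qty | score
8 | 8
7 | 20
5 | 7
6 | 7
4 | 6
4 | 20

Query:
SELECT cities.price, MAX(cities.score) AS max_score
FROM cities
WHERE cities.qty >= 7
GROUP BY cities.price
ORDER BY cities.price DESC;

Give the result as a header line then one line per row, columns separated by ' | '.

After WHERE (2 rows):
cities.qty | cities.tag | cities.score | cities.price
50 | D | 2 | 7
7 | A | 20 | 8
After GROUP BY (2 rows):
cities.price | max_score
7 | 2
8 | 20
After ORDER BY (2 rows):
cities.price | max_score
8 | 20
7 | 2

== RESULT ==
cities.price | max_score
8 | 20
7 | 2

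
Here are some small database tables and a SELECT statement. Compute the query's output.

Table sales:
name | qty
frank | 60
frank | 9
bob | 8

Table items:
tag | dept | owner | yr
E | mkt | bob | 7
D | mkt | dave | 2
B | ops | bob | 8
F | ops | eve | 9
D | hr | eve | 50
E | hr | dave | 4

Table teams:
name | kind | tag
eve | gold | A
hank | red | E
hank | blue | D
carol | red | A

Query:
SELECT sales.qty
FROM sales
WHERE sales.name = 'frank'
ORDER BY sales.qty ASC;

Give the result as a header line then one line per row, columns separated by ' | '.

== RESULT ==
sales.qty
9
60

Derivation:
After WHERE (2 rows):
sales.name | sales.qty
frank | 60
frank | 9
After SELECT (2 rows):
sales.qty
60
9
After ORDER BY (2 rows):
sales.qty
9
60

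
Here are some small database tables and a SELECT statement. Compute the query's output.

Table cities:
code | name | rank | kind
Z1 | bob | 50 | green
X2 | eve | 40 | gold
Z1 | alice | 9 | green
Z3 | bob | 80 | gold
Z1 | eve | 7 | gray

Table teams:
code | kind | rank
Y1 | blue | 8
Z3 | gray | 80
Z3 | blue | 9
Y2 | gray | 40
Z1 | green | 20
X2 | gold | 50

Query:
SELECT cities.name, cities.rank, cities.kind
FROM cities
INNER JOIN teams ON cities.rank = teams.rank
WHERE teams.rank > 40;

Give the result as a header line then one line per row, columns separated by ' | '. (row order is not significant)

After JOIN teams (4 rows):
cities.code | cities.name | cities.rank | cities.kind | teams.code | teams.kind | teams.rank
Z1 | bob | 50 | green | X2 | gold | 50
X2 | eve | 40 | gold | Y2 | gray | 40
Z1 | alice | 9 | green | Z3 | blue | 9
Z3 | bob | 80 | gold | Z3 | gray | 80
After WHERE (2 rows):
cities.code | cities.name | cities.rank | cities.kind | teams.code | teams.kind | teams.rank
Z1 | bob | 50 | green | X2 | gold | 50
Z3 | bob | 80 | gold | Z3 | gray | 80
After SELECT (2 rows):
cities.name | cities.rank | cities.kind
bob | 50 | green
bob | 80 | gold

== RESULT ==
cities.name | cities.rank | cities.kind
bob | 50 | green
bob | 80 | gold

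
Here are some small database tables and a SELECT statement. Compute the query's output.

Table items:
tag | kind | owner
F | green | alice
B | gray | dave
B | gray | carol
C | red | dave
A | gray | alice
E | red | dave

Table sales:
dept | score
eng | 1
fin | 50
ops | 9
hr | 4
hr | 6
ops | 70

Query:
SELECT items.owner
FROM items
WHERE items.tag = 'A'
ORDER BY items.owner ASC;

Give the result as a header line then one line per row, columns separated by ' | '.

After WHERE (1 rows):
items.tag | items.kind | items.owner
A | gray | alice
After SELECT (1 rows):
items.owner
alice
After ORDER BY (1 rows):
items.owner
alice

== RESULT ==
items.owner
alice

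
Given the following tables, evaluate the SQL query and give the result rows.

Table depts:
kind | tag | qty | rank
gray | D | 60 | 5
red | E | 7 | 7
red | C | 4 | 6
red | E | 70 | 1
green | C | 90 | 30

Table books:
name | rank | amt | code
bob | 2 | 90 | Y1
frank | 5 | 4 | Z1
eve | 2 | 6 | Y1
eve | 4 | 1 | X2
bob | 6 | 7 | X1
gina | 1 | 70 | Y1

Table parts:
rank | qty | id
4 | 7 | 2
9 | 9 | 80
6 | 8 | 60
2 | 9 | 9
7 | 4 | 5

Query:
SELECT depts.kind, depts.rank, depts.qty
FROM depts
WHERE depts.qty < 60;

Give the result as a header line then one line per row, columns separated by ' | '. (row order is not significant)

== RESULT ==
depts.kind | depts.rank | depts.qty
red | 7 | 7
red | 6 | 4

Derivation:
After WHERE (2 rows):
depts.kind | depts.tag | depts.qty | depts.rank
red | E | 7 | 7
red | C | 4 | 6
After SELECT (2 rows):
depts.kind | depts.rank | depts.qty
red | 7 | 7
red | 6 | 4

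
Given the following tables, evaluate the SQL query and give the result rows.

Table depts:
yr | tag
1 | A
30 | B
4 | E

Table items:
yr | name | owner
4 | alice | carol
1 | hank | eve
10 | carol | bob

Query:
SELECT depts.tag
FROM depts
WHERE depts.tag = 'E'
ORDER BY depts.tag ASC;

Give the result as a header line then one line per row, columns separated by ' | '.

== RESULT ==
depts.tag
E

Derivation:
After WHERE (1 rows):
depts.yr | depts.tag
4 | E
After SELECT (1 rows):
depts.tag
E
After ORDER BY (1 rows):
depts.tag
E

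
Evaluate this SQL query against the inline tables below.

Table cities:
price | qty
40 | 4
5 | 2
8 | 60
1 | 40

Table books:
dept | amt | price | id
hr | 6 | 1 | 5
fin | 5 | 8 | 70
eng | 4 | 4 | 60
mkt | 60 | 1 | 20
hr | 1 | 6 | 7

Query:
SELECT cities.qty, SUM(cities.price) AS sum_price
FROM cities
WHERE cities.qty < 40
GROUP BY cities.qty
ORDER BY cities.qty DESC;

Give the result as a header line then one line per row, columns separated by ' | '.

After WHERE (2 rows):
cities.price | cities.qty
40 | 4
5 | 2
After GROUP BY (2 rows):
cities.qty | sum_price
4 | 40
2 | 5
After ORDER BY (2 rows):
cities.qty | sum_price
4 | 40
2 | 5

== RESULT ==
cities.qty | sum_price
4 | 40
2 | 5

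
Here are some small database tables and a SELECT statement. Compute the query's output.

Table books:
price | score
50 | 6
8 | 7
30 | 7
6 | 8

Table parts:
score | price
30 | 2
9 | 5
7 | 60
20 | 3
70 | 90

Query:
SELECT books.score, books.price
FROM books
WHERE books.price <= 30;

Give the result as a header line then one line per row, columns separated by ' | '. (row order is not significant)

== RESULT ==
books.score | books.price
7 | 8
7 | 30
8 | 6

Derivation:
After WHERE (3 rows):
books.price | books.score
8 | 7
30 | 7
6 | 8
After SELECT (3 rows):
books.score | books.price
7 | 8
7 | 30
8 | 6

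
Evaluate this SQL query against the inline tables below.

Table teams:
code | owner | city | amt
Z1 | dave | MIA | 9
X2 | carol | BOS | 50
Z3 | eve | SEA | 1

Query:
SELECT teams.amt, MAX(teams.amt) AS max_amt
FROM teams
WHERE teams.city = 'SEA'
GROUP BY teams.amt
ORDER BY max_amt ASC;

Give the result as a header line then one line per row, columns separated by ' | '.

== RESULT ==
teams.amt | max_amt
1 | 1

Derivation:
After WHERE (1 rows):
teams.code | teams.owner | teams.city | teams.amt
Z3 | eve | SEA | 1
After GROUP BY (1 rows):
teams.amt | max_amt
1 | 1
After ORDER BY (1 rows):
teams.amt | max_amt
1 | 1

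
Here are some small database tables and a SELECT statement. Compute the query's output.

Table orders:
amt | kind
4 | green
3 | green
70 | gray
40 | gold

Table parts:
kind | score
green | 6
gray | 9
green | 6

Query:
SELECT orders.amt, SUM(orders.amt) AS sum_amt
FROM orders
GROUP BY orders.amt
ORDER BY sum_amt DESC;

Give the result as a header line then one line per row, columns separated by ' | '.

After GROUP BY (4 rows):
orders.amt | sum_amt
4 | 4
3 | 3
70 | 70
40 | 40
After ORDER BY (4 rows):
orders.amt | sum_amt
70 | 70
40 | 40
4 | 4
3 | 3

== RESULT ==
orders.amt | sum_amt
70 | 70
40 | 40
4 | 4
3 | 3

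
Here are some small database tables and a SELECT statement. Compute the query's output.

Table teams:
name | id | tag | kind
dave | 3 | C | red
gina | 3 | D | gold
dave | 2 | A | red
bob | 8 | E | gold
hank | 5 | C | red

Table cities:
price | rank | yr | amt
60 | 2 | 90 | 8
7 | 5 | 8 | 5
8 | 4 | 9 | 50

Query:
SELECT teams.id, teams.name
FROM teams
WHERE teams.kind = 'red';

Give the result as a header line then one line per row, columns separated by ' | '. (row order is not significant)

== RESULT ==
teams.id | teams.name
3 | dave
2 | dave
5 | hank

Derivation:
After WHERE (3 rows):
teams.name | teams.id | teams.tag | teams.kind
dave | 3 | C | red
dave | 2 | A | red
hank | 5 | C | red
After SELECT (3 rows):
teams.id | teams.name
3 | dave
2 | dave
5 | hank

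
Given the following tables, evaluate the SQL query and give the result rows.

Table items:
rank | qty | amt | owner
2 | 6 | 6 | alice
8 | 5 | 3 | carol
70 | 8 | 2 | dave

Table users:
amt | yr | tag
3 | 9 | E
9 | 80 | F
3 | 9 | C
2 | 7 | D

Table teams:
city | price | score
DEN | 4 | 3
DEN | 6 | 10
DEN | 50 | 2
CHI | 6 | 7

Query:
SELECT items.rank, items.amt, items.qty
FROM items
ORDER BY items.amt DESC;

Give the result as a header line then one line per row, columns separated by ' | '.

== RESULT ==
items.rank | items.amt | items.qty
2 | 6 | 6
8 | 3 | 5
70 | 2 | 8

Derivation:
After SELECT (3 rows):
items.rank | items.amt | items.qty
2 | 6 | 6
8 | 3 | 5
70 | 2 | 8
After ORDER BY (3 rows):
items.rank | items.amt | items.qty
2 | 6 | 6
8 | 3 | 5
70 | 2 | 8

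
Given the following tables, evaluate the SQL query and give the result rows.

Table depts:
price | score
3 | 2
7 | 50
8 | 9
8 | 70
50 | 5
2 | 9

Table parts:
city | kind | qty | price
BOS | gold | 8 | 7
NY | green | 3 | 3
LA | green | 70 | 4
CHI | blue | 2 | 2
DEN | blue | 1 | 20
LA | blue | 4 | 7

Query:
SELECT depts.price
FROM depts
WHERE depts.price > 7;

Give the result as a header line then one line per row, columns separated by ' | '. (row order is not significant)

After WHERE (3 rows):
depts.price | depts.score
8 | 9
8 | 70
50 | 5
After SELECT (3 rows):
depts.price
8
8
50

== RESULT ==
depts.price
8
8
50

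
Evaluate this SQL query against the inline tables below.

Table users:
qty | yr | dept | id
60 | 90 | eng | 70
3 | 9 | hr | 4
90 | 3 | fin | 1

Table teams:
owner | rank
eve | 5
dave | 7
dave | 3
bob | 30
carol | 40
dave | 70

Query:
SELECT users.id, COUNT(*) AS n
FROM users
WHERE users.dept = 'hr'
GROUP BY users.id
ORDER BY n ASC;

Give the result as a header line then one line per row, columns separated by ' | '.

After WHERE (1 rows):
users.qty | users.yr | users.dept | users.id
3 | 9 | hr | 4
After GROUP BY (1 rows):
users.id | n
4 | 1
After ORDER BY (1 rows):
users.id | n
4 | 1

== RESULT ==
users.id | n
4 | 1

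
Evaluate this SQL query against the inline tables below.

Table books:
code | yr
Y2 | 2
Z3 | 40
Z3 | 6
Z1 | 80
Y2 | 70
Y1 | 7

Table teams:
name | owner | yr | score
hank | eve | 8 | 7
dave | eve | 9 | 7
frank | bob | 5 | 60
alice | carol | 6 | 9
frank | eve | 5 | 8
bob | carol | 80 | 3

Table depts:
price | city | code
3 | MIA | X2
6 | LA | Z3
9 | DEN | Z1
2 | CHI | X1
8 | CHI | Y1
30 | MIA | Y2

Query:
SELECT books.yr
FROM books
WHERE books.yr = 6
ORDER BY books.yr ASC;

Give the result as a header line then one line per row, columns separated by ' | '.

After WHERE (1 rows):
books.code | books.yr
Z3 | 6
After SELECT (1 rows):
books.yr
6
After ORDER BY (1 rows):
books.yr
6

== RESULT ==
books.yr
6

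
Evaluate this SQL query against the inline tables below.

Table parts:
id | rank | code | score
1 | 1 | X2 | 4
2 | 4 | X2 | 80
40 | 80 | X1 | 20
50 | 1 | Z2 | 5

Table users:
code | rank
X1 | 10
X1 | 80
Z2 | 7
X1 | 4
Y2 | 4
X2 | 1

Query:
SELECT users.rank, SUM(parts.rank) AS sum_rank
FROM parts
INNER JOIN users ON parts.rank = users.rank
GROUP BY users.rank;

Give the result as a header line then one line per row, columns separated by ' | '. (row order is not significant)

After JOIN users (5 rows):
parts.id | parts.rank | parts.code | parts.score | users.code | users.rank
1 | 1 | X2 | 4 | X2 | 1
2 | 4 | X2 | 80 | X1 | 4
2 | 4 | X2 | 80 | Y2 | 4
40 | 80 | X1 | 20 | X1 | 80
50 | 1 | Z2 | 5 | X2 | 1
After GROUP BY (3 rows):
users.rank | sum_rank
1 | 2
4 | 8
80 | 80

== RESULT ==
users.rank | sum_rank
1 | 2
4 | 8
80 | 80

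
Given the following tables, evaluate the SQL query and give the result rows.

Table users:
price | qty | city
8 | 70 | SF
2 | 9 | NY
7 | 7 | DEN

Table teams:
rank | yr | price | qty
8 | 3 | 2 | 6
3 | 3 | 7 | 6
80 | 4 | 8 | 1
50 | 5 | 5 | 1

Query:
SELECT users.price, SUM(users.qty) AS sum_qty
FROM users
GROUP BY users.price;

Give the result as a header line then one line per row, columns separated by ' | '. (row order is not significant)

== RESULT ==
users.price | sum_qty
8 | 70
2 | 9
7 | 7

Derivation:
After GROUP BY (3 rows):
users.price | sum_qty
8 | 70
2 | 9
7 | 7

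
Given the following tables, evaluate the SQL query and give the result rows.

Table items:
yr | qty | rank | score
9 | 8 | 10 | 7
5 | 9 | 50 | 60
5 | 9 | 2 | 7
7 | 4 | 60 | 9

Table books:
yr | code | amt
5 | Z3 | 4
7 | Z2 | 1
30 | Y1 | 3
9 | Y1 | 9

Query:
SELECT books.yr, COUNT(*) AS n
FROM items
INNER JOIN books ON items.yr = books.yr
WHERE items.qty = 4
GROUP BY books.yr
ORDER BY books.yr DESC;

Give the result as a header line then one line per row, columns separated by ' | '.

== RESULT ==
books.yr | n
7 | 1

Derivation:
After JOIN books (4 rows):
items.yr | items.qty | items.rank | items.score | books.yr | books.code | books.amt
9 | 8 | 10 | 7 | 9 | Y1 | 9
5 | 9 | 50 | 60 | 5 | Z3 | 4
5 | 9 | 2 | 7 | 5 | Z3 | 4
7 | 4 | 60 | 9 | 7 | Z2 | 1
After WHERE (1 rows):
items.yr | items.qty | items.rank | items.score | books.yr | books.code | books.amt
7 | 4 | 60 | 9 | 7 | Z2 | 1
After GROUP BY (1 rows):
books.yr | n
7 | 1
After ORDER BY (1 rows):
books.yr | n
7 | 1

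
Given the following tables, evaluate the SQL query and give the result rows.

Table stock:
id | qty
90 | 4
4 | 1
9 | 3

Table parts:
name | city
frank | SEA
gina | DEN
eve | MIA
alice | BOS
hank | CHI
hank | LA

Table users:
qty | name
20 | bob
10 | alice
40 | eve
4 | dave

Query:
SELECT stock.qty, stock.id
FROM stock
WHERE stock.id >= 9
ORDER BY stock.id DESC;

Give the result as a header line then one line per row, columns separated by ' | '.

== RESULT ==
stock.qty | stock.id
4 | 90
3 | 9

Derivation:
After WHERE (2 rows):
stock.id | stock.qty
90 | 4
9 | 3
After SELECT (2 rows):
stock.qty | stock.id
4 | 90
3 | 9
After ORDER BY (2 rows):
stock.qty | stock.id
4 | 90
3 | 9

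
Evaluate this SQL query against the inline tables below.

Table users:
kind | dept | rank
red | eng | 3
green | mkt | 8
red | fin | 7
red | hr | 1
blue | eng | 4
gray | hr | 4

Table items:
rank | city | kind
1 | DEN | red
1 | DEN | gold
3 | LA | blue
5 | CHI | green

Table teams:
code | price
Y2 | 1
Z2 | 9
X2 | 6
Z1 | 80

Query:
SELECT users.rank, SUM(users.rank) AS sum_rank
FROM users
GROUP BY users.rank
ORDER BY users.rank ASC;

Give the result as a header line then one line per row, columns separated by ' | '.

After GROUP BY (5 rows):
users.rank | sum_rank
3 | 3
8 | 8
7 | 7
1 | 1
4 | 8
After ORDER BY (5 rows):
users.rank | sum_rank
1 | 1
3 | 3
4 | 8
7 | 7
8 | 8

== RESULT ==
users.rank | sum_rank
1 | 1
3 | 3
4 | 8
7 | 7
8 | 8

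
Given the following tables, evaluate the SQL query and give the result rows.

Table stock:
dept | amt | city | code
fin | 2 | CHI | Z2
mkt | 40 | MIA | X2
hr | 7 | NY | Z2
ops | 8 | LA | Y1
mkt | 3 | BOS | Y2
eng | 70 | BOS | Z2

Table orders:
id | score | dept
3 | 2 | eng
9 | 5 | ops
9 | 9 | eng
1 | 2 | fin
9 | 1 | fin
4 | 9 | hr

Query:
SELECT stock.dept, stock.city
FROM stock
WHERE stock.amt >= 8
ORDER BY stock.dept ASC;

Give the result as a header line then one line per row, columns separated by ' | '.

== RESULT ==
stock.dept | stock.city
eng | BOS
mkt | MIA
ops | LA

Derivation:
After WHERE (3 rows):
stock.dept | stock.amt | stock.city | stock.code
mkt | 40 | MIA | X2
ops | 8 | LA | Y1
eng | 70 | BOS | Z2
After SELECT (3 rows):
stock.dept | stock.city
mkt | MIA
ops | LA
eng | BOS
After ORDER BY (3 rows):
stock.dept | stock.city
eng | BOS
mkt | MIA
ops | LA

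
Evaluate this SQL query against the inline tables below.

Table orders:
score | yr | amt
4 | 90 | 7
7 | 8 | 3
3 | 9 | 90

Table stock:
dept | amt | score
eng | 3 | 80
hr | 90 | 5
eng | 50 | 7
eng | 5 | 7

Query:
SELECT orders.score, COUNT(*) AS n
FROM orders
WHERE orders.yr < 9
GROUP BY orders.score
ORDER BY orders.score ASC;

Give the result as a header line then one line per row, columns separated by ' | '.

After WHERE (1 rows):
orders.score | orders.yr | orders.amt
7 | 8 | 3
After GROUP BY (1 rows):
orders.score | n
7 | 1
After ORDER BY (1 rows):
orders.score | n
7 | 1

== RESULT ==
orders.score | n
7 | 1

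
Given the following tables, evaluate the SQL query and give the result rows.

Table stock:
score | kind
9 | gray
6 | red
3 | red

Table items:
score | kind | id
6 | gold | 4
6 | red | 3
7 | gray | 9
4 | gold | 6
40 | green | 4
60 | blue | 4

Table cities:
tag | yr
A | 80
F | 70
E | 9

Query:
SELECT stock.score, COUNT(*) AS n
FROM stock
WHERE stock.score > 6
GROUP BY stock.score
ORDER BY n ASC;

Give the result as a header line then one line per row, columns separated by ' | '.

After WHERE (1 rows):
stock.score | stock.kind
9 | gray
After GROUP BY (1 rows):
stock.score | n
9 | 1
After ORDER BY (1 rows):
stock.score | n
9 | 1

== RESULT ==
stock.score | n
9 | 1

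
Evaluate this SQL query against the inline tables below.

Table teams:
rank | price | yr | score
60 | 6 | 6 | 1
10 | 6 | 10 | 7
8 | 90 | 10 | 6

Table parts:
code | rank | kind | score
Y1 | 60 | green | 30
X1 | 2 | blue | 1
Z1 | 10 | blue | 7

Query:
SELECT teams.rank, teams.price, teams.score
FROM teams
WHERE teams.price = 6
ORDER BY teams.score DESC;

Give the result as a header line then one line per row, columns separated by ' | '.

After WHERE (2 rows):
teams.rank | teams.price | teams.yr | teams.score
60 | 6 | 6 | 1
10 | 6 | 10 | 7
After SELECT (2 rows):
teams.rank | teams.price | teams.score
60 | 6 | 1
10 | 6 | 7
After ORDER BY (2 rows):
teams.rank | teams.price | teams.score
10 | 6 | 7
60 | 6 | 1

== RESULT ==
teams.rank | teams.price | teams.score
10 | 6 | 7
60 | 6 | 1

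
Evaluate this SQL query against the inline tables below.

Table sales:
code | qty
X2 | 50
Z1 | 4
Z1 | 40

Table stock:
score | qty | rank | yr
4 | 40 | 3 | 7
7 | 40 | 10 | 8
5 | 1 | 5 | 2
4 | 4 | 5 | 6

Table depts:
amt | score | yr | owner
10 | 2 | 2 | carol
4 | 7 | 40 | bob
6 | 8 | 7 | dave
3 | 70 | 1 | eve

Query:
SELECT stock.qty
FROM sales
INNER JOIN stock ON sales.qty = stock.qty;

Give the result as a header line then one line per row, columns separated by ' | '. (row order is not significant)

After JOIN stock (3 rows):
sales.code | sales.qty | stock.score | stock.qty | stock.rank | stock.yr
Z1 | 4 | 4 | 4 | 5 | 6
Z1 | 40 | 4 | 40 | 3 | 7
Z1 | 40 | 7 | 40 | 10 | 8
After SELECT (3 rows):
stock.qty
4
40
40

== RESULT ==
stock.qty
4
40
40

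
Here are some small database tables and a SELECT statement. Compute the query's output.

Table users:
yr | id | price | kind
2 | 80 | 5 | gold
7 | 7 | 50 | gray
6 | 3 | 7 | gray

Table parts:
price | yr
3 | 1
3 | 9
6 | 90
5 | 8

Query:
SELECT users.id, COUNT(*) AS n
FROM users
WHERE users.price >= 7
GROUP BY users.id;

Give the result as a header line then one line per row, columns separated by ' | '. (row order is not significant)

After WHERE (2 rows):
users.yr | users.id | users.price | users.kind
7 | 7 | 50 | gray
6 | 3 | 7 | gray
After GROUP BY (2 rows):
users.id | n
7 | 1
3 | 1

== RESULT ==
users.id | n
7 | 1
3 | 1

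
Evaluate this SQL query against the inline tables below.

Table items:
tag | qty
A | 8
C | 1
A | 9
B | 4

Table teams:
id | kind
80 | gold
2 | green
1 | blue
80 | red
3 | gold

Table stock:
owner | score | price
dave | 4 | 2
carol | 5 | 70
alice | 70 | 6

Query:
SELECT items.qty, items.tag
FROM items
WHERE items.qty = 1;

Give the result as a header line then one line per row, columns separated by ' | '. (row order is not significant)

After WHERE (1 rows):
items.tag | items.qty
C | 1
After SELECT (1 rows):
items.qty | items.tag
1 | C

== RESULT ==
items.qty | items.tag
1 | C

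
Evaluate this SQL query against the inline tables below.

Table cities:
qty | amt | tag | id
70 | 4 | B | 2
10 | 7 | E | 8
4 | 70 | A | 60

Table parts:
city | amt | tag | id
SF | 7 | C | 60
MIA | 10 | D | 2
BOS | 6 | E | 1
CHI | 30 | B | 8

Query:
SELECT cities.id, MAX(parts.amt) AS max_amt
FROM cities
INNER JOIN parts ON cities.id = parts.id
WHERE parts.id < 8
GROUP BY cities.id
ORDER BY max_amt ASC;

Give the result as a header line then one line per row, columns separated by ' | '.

== RESULT ==
cities.id | max_amt
2 | 10

Derivation:
After JOIN parts (3 rows):
cities.qty | cities.amt | cities.tag | cities.id | parts.city | parts.amt | parts.tag | parts.id
70 | 4 | B | 2 | MIA | 10 | D | 2
10 | 7 | E | 8 | CHI | 30 | B | 8
4 | 70 | A | 60 | SF | 7 | C | 60
After WHERE (1 rows):
cities.qty | cities.amt | cities.tag | cities.id | parts.city | parts.amt | parts.tag | parts.id
70 | 4 | B | 2 | MIA | 10 | D | 2
After GROUP BY (1 rows):
cities.id | max_amt
2 | 10
After ORDER BY (1 rows):
cities.id | max_amt
2 | 10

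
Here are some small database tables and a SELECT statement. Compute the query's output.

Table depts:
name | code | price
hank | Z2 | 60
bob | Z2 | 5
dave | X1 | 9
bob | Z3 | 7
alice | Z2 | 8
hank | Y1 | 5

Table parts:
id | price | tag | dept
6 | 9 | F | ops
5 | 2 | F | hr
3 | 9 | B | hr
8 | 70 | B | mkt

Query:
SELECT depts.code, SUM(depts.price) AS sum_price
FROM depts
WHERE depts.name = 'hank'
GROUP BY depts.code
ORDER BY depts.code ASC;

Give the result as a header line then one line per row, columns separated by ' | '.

After WHERE (2 rows):
depts.name | depts.code | depts.price
hank | Z2 | 60
hank | Y1 | 5
After GROUP BY (2 rows):
depts.code | sum_price
Z2 | 60
Y1 | 5
After ORDER BY (2 rows):
depts.code | sum_price
Y1 | 5
Z2 | 60

== RESULT ==
depts.code | sum_price
Y1 | 5
Z2 | 60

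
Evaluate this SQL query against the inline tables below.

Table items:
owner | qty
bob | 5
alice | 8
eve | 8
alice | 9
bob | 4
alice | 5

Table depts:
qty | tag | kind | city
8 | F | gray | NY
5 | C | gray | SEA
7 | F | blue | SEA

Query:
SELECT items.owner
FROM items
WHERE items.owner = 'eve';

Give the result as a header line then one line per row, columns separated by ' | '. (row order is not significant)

== RESULT ==
items.owner
eve

Derivation:
After WHERE (1 rows):
items.owner | items.qty
eve | 8
After SELECT (1 rows):
items.owner
eve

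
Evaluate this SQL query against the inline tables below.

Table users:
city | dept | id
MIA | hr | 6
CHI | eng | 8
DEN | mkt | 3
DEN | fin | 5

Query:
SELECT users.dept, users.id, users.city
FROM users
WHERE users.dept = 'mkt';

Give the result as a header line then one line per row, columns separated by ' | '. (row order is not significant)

After WHERE (1 rows):
users.city | users.dept | users.id
DEN | mkt | 3
After SELECT (1 rows):
users.dept | users.id | users.city
mkt | 3 | DEN

== RESULT ==
users.dept | users.id | users.city
mkt | 3 | DEN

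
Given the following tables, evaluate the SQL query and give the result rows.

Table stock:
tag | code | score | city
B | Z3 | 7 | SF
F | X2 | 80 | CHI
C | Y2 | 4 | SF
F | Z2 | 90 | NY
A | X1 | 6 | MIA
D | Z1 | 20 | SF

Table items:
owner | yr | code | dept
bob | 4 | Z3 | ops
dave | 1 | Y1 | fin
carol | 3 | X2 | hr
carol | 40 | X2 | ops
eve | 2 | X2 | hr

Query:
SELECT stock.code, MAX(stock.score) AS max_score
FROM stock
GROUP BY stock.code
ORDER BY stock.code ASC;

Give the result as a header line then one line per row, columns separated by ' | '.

After GROUP BY (6 rows):
stock.code | max_score
Z3 | 7
X2 | 80
Y2 | 4
Z2 | 90
X1 | 6
Z1 | 20
After ORDER BY (6 rows):
stock.code | max_score
X1 | 6
X2 | 80
Y2 | 4
Z1 | 20
Z2 | 90
Z3 | 7

== RESULT ==
stock.code | max_score
X1 | 6
X2 | 80
Y2 | 4
Z1 | 20
Z2 | 90
Z3 | 7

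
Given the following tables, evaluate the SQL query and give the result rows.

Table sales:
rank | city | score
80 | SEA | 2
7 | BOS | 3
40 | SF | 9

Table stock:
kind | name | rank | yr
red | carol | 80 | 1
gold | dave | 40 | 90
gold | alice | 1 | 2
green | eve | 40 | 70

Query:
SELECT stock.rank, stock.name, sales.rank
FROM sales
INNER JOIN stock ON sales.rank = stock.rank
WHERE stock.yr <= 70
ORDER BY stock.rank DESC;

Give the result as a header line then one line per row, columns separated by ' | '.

== RESULT ==
stock.rank | stock.name | sales.rank
80 | carol | 80
40 | eve | 40

Derivation:
After JOIN stock (3 rows):
sales.rank | sales.city | sales.score | stock.kind | stock.name | stock.rank | stock.yr
80 | SEA | 2 | red | carol | 80 | 1
40 | SF | 9 | gold | dave | 40 | 90
40 | SF | 9 | green | eve | 40 | 70
After WHERE (2 rows):
sales.rank | sales.city | sales.score | stock.kind | stock.name | stock.rank | stock.yr
80 | SEA | 2 | red | carol | 80 | 1
40 | SF | 9 | green | eve | 40 | 70
After SELECT (2 rows):
stock.rank | stock.name | sales.rank
80 | carol | 80
40 | eve | 40
After ORDER BY (2 rows):
stock.rank | stock.name | sales.rank
80 | carol | 80
40 | eve | 40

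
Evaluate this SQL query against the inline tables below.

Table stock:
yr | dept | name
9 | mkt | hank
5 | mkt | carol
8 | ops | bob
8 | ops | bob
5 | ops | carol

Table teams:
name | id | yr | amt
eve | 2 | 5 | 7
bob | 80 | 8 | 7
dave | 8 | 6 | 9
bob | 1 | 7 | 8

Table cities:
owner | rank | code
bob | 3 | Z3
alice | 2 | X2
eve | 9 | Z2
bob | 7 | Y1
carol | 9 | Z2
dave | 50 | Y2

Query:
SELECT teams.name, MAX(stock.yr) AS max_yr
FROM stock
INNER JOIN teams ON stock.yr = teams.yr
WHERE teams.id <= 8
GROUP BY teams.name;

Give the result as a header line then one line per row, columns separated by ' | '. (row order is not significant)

== RESULT ==
teams.name | max_yr
eve | 5

Derivation:
After JOIN teams (4 rows):
stock.yr | stock.dept | stock.name | teams.name | teams.id | teams.yr | teams.amt
5 | mkt | carol | eve | 2 | 5 | 7
8 | ops | bob | bob | 80 | 8 | 7
8 | ops | bob | bob | 80 | 8 | 7
5 | ops | carol | eve | 2 | 5 | 7
After WHERE (2 rows):
stock.yr | stock.dept | stock.name | teams.name | teams.id | teams.yr | teams.amt
5 | mkt | carol | eve | 2 | 5 | 7
5 | ops | carol | eve | 2 | 5 | 7
After GROUP BY (1 rows):
teams.name | max_yr
eve | 5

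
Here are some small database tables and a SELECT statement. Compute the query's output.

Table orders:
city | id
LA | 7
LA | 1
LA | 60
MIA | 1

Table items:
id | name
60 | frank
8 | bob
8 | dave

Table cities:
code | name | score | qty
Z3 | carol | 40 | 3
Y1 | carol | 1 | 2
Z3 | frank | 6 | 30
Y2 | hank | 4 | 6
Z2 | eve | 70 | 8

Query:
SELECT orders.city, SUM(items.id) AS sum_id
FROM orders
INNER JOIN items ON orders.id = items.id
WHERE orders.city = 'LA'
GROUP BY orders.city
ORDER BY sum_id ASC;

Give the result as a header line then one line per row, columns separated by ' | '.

After JOIN items (1 rows):
orders.city | orders.id | items.id | items.name
LA | 60 | 60 | frank
After WHERE (1 rows):
orders.city | orders.id | items.id | items.name
LA | 60 | 60 | frank
After GROUP BY (1 rows):
orders.city | sum_id
LA | 60
After ORDER BY (1 rows):
orders.city | sum_id
LA | 60

== RESULT ==
orders.city | sum_id
LA | 60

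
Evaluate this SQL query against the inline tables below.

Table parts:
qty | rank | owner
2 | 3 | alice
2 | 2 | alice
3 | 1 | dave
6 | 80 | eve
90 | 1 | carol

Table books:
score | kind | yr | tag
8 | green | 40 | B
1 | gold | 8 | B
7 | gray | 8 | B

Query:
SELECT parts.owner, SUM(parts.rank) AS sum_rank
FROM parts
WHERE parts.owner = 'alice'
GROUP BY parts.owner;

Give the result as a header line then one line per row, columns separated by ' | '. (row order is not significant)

== RESULT ==
parts.owner | sum_rank
alice | 5

Derivation:
After WHERE (2 rows):
parts.qty | parts.rank | parts.owner
2 | 3 | alice
2 | 2 | alice
After GROUP BY (1 rows):
parts.owner | sum_rank
alice | 5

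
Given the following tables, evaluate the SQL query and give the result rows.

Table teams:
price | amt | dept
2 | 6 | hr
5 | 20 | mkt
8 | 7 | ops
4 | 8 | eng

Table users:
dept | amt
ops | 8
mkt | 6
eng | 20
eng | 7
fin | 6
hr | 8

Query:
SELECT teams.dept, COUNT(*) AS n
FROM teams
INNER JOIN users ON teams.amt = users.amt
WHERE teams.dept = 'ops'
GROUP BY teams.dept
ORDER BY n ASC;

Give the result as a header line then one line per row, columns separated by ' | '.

After JOIN users (6 rows):
teams.price | teams.amt | teams.dept | users.dept | users.amt
2 | 6 | hr | mkt | 6
2 | 6 | hr | fin | 6
5 | 20 | mkt | eng | 20
8 | 7 | ops | eng | 7
4 | 8 | eng | ops | 8
4 | 8 | eng | hr | 8
After WHERE (1 rows):
teams.price | teams.amt | teams.dept | users.dept | users.amt
8 | 7 | ops | eng | 7
After GROUP BY (1 rows):
teams.dept | n
ops | 1
After ORDER BY (1 rows):
teams.dept | n
ops | 1

== RESULT ==
teams.dept | n
ops | 1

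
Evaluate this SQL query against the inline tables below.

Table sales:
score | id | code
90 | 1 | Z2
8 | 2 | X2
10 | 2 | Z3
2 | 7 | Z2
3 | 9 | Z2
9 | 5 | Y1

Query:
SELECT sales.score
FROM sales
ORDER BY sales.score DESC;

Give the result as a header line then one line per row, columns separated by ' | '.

== RESULT ==
sales.score
90
10
9
8
3
2

Derivation:
After SELECT (6 rows):
sales.score
90
8
10
2
3
9
After ORDER BY (6 rows):
sales.score
90
10
9
8
3
2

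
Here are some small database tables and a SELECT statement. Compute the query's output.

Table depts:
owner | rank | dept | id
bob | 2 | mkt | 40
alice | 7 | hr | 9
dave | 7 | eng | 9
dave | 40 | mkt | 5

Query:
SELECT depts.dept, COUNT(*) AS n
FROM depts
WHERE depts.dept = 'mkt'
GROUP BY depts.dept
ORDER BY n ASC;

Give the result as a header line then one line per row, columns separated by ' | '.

After WHERE (2 rows):
depts.owner | depts.rank | depts.dept | depts.id
bob | 2 | mkt | 40
dave | 40 | mkt | 5
After GROUP BY (1 rows):
depts.dept | n
mkt | 2
After ORDER BY (1 rows):
depts.dept | n
mkt | 2

== RESULT ==
depts.dept | n
mkt | 2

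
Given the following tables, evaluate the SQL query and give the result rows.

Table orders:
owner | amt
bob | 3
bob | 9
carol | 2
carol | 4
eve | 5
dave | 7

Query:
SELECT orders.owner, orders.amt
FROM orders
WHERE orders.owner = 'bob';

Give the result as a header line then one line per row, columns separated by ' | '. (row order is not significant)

After WHERE (2 rows):
orders.owner | orders.amt
bob | 3
bob | 9
After SELECT (2 rows):
orders.owner | orders.amt
bob | 3
bob | 9

== RESULT ==
orders.owner | orders.amt
bob | 3
bob | 9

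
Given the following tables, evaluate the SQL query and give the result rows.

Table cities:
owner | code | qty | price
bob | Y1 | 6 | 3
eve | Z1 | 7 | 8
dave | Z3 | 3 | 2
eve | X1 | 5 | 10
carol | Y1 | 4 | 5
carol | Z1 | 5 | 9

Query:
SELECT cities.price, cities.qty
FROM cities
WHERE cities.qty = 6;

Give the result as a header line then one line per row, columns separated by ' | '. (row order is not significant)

== RESULT ==
cities.price | cities.qty
3 | 6

Derivation:
After WHERE (1 rows):
cities.owner | cities.code | cities.qty | cities.price
bob | Y1 | 6 | 3
After SELECT (1 rows):
cities.price | cities.qty
3 | 6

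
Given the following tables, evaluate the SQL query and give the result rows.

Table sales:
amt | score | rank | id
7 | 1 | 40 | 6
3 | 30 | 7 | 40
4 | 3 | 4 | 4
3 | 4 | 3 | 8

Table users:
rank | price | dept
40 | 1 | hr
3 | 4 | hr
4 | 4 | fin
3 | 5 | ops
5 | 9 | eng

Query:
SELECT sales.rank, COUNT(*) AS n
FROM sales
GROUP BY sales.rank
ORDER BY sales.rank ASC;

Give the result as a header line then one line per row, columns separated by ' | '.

== RESULT ==
sales.rank | n
3 | 1
4 | 1
7 | 1
40 | 1

Derivation:
After GROUP BY (4 rows):
sales.rank | n
40 | 1
7 | 1
4 | 1
3 | 1
After ORDER BY (4 rows):
sales.rank | n
3 | 1
4 | 1
7 | 1
40 | 1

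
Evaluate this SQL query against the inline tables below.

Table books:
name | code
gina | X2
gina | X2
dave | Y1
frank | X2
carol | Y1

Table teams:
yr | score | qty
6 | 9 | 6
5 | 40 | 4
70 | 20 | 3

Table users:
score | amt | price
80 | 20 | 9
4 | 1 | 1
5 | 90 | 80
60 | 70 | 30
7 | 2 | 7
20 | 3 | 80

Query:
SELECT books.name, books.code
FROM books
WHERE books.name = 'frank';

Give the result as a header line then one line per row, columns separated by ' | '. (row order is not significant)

== RESULT ==
books.name | books.code
frank | X2

Derivation:
After WHERE (1 rows):
books.name | books.code
frank | X2
After SELECT (1 rows):
books.name | books.code
frank | X2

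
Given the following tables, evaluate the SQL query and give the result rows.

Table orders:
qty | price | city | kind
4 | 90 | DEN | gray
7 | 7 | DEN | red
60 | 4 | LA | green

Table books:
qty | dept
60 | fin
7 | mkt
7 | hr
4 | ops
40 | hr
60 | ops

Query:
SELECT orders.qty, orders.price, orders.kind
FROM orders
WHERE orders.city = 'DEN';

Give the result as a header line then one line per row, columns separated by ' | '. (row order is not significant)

== RESULT ==
orders.qty | orders.price | orders.kind
4 | 90 | gray
7 | 7 | red

Derivation:
After WHERE (2 rows):
orders.qty | orders.price | orders.city | orders.kind
4 | 90 | DEN | gray
7 | 7 | DEN | red
After SELECT (2 rows):
orders.qty | orders.price | orders.kind
4 | 90 | gray
7 | 7 | red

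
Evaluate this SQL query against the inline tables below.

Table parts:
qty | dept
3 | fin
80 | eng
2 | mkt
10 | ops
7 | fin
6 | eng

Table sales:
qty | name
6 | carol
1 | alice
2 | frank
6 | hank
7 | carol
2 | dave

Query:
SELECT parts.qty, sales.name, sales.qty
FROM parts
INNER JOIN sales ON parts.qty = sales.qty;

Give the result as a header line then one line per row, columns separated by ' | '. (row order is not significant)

After JOIN sales (5 rows):
parts.qty | parts.dept | sales.qty | sales.name
2 | mkt | 2 | frank
2 | mkt | 2 | dave
7 | fin | 7 | carol
6 | eng | 6 | carol
6 | eng | 6 | hank
After SELECT (5 rows):
parts.qty | sales.name | sales.qty
2 | frank | 2
2 | dave | 2
7 | carol | 7
6 | carol | 6
6 | hank | 6

== RESULT ==
parts.qty | sales.name | sales.qty
2 | frank | 2
2 | dave | 2
7 | carol | 7
6 | carol | 6
6 | hank | 6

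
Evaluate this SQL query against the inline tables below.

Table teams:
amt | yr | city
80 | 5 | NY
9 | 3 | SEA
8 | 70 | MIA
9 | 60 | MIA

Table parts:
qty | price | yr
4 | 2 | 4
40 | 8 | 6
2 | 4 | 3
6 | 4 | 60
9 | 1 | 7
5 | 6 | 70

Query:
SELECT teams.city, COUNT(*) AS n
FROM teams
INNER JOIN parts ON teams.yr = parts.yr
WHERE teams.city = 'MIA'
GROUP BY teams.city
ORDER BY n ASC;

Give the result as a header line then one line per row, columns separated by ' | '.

== RESULT ==
teams.city | n
MIA | 2

Derivation:
After JOIN parts (3 rows):
teams.amt | teams.yr | teams.city | parts.qty | parts.price | parts.yr
9 | 3 | SEA | 2 | 4 | 3
8 | 70 | MIA | 5 | 6 | 70
9 | 60 | MIA | 6 | 4 | 60
After WHERE (2 rows):
teams.amt | teams.yr | teams.city | parts.qty | parts.price | parts.yr
8 | 70 | MIA | 5 | 6 | 70
9 | 60 | MIA | 6 | 4 | 60
After GROUP BY (1 rows):
teams.city | n
MIA | 2
After ORDER BY (1 rows):
teams.city | n
MIA | 2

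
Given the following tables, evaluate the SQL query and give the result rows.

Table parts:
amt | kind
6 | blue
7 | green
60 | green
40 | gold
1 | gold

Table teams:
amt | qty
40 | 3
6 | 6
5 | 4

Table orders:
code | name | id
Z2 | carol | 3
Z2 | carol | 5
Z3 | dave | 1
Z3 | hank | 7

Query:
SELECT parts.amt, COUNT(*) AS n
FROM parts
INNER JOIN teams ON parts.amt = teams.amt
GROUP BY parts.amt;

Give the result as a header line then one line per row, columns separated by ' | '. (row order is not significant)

After JOIN teams (2 rows):
parts.amt | parts.kind | teams.amt | teams.qty
6 | blue | 6 | 6
40 | gold | 40 | 3
After GROUP BY (2 rows):
parts.amt | n
6 | 1
40 | 1

== RESULT ==
parts.amt | n
6 | 1
40 | 1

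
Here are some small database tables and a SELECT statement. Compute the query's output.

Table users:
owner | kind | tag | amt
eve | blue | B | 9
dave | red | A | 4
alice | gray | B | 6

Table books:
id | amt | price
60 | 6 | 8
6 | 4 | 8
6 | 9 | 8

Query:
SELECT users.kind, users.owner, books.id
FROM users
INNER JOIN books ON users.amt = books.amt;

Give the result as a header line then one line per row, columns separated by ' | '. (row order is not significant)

After JOIN books (3 rows):
users.owner | users.kind | users.tag | users.amt | books.id | books.amt | books.price
eve | blue | B | 9 | 6 | 9 | 8
dave | red | A | 4 | 6 | 4 | 8
alice | gray | B | 6 | 60 | 6 | 8
After SELECT (3 rows):
users.kind | users.owner | books.id
blue | eve | 6
red | dave | 6
gray | alice | 60

== RESULT ==
users.kind | users.owner | books.id
blue | eve | 6
red | dave | 6
gray | alice | 60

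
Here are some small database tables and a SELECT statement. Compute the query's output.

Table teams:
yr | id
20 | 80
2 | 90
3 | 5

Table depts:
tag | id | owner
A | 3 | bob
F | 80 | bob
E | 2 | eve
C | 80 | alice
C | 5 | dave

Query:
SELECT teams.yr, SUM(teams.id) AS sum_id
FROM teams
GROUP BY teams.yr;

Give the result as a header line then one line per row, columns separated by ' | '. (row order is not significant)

== RESULT ==
teams.yr | sum_id
20 | 80
2 | 90
3 | 5

Derivation:
After GROUP BY (3 rows):
teams.yr | sum_id
20 | 80
2 | 90
3 | 5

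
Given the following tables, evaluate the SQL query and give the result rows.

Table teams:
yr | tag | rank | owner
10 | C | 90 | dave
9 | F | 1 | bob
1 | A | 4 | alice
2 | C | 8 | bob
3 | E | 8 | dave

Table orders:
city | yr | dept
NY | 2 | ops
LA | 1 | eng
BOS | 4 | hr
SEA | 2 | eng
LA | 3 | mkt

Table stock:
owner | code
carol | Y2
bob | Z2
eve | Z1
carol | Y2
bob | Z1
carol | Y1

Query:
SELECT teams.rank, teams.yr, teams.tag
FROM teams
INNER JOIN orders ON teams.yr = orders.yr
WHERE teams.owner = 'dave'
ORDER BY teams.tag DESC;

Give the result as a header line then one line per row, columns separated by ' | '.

After JOIN orders (4 rows):
teams.yr | teams.tag | teams.rank | teams.owner | orders.city | orders.yr | orders.dept
1 | A | 4 | alice | LA | 1 | eng
2 | C | 8 | bob | NY | 2 | ops
2 | C | 8 | bob | SEA | 2 | eng
3 | E | 8 | dave | LA | 3 | mkt
After WHERE (1 rows):
teams.yr | teams.tag | teams.rank | teams.owner | orders.city | orders.yr | orders.dept
3 | E | 8 | dave | LA | 3 | mkt
After SELECT (1 rows):
teams.rank | teams.yr | teams.tag
8 | 3 | E
After ORDER BY (1 rows):
teams.rank | teams.yr | teams.tag
8 | 3 | E

== RESULT ==
teams.rank | teams.yr | teams.tag
8 | 3 | E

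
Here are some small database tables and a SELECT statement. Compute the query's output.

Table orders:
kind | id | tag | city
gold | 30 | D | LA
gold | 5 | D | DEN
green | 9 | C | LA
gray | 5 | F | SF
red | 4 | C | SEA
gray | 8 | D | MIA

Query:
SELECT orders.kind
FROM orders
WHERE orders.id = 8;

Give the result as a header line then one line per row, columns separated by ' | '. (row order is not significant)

After WHERE (1 rows):
orders.kind | orders.id | orders.tag | orders.city
gray | 8 | D | MIA
After SELECT (1 rows):
orders.kind
gray

== RESULT ==
orders.kind
gray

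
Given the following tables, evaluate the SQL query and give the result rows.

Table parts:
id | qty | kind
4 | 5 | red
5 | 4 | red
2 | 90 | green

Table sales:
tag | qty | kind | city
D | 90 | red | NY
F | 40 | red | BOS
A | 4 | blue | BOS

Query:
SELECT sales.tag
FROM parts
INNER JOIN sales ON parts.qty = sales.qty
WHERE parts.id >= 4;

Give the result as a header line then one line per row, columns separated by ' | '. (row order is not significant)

== RESULT ==
sales.tag
A

Derivation:
After JOIN sales (2 rows):
parts.id | parts.qty | parts.kind | sales.tag | sales.qty | sales.kind | sales.city
5 | 4 | red | A | 4 | blue | BOS
2 | 90 | green | D | 90 | red | NY
After WHERE (1 rows):
parts.id | parts.qty | parts.kind | sales.tag | sales.qty | sales.kind | sales.city
5 | 4 | red | A | 4 | blue | BOS
After SELECT (1 rows):
sales.tag
A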